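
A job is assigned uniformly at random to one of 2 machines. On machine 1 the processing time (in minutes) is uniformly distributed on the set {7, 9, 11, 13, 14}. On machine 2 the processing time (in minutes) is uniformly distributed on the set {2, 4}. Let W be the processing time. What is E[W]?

69/10

E[W | machine 1] = (7+9+11+13+14)/5 = 54/5.
E[W | machine 2] = (2+4)/2 = 3.
E[W] = (1/2)·(54/5) + (1/2)·(3) = 69/10.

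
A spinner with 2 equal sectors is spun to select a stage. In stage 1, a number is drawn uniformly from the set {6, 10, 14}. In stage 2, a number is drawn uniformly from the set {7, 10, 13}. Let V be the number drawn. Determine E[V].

E[V | stage 1] = (6+10+14)/3 = 10.
E[V | stage 2] = (7+10+13)/3 = 10.
By the law of total expectation,
E[V] = (1/2)·(10) + (1/2)·(10) = 10.

10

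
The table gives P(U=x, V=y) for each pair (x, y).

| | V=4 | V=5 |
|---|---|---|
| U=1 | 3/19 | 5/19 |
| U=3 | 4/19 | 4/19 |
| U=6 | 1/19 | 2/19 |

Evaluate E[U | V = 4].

P(V = 4) = 8/19.
Σ U·P over the event = 1·(3/19) + 3·(4/19) + 6·(1/19) = 21/19.
E[U | V = 4] = (21/19) / (8/19) = 21/8.

21/8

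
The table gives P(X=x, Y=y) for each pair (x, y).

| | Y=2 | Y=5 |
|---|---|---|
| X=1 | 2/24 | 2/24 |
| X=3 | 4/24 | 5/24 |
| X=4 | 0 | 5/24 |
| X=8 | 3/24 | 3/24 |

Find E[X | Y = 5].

P(Y = 5) = 5/8.
Σ X·P over the event = 1·(2/24) + 3·(5/24) + 4·(5/24) + 8·(3/24) = 61/24.
E[X | Y = 5] = (61/24) / (5/8) = 61/15.

61/15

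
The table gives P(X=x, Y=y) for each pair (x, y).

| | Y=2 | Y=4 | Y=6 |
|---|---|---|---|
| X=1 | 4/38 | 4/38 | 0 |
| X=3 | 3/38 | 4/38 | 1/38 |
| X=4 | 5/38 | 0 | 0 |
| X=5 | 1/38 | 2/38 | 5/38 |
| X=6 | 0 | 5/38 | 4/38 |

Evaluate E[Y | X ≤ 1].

3

P(X ≤ 1) = 4/19.
Σ Y·P over the event = 2·(4/38) + 4·(4/38) = 12/19.
E[Y | X ≤ 1] = (12/19) / (4/19) = 3.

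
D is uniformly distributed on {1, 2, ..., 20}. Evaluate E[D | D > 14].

35/2

Given D > 14, D is equally likely to be any of {15, 16, 17, 18, 19, 20}.
E[D | D > 14] = (15 + 16 + 17 + 18 + 19 + 20) / 6 = 35/2.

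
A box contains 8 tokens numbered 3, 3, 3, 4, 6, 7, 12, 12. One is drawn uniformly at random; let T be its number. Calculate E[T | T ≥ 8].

P(T ≥ 8) = 1/4.
Σ over the event: 12·1/4 = 3.
E[T | T ≥ 8] = (3) / (1/4) = 12.

12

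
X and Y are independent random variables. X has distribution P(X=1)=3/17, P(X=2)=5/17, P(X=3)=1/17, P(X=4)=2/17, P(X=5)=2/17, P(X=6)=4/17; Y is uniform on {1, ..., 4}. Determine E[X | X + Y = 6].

31/10

P(X + Y = 6) = 5/34.
Summing X·P(x,y) over outcomes with X + Y = 6 gives 31/68.
E[X | X + Y = 6] = (31/68) / (5/34) = 31/10.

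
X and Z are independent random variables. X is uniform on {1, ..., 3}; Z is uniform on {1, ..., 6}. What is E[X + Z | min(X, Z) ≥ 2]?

Outcomes with min(X, Z) ≥ 2: (2,2), (2,3), (2,4), (2,5), (2,6), (3,2), (3,3), (3,4), (3,5), (3,6), each with probability 1/18.
E[X + Z | min(X, Z) ≥ 2] = (4 + 5 + 6 + 7 + 8 + 5 + 6 + 7 + 8 + 9) / 10 = 13/2.

13/2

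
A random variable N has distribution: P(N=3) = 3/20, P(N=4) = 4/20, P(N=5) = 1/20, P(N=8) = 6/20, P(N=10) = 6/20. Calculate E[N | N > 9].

P(N > 9) = 3/10.
Σ over the event: 10·3/10 = 3.
E[N | N > 9] = (3) / (3/10) = 10.

10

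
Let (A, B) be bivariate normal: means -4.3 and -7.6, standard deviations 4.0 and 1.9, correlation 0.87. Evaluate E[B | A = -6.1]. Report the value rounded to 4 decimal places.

-8.3439

The regression of B on A has slope ρ·σ_B/σ_A and passes through (μ_A, μ_B).
E[B | A=-6.1] = -7.6 + (0.87)·(1.9/4.0)·(-6.1 − (-4.3)) = -7.6 + (0.41325)·(-1.8) = -8.3439.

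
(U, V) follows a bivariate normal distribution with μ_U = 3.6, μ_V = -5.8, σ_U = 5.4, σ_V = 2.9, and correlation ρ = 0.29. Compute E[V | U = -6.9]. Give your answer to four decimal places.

-7.4353

E[V | U=x] = μ_V + ρ(σ_V/σ_U)(x − μ_U) for jointly normal variables.
E[V | U=-6.9] = -5.8 + (0.29)·(2.9/5.4)·(-6.9 − (3.6)) = -5.8 + (0.15574)·(-10.5) = -7.4353.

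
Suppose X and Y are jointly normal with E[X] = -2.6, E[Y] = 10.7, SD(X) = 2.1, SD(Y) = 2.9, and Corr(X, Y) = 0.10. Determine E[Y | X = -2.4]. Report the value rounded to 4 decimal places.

For a bivariate normal, E[Y | X=x] = μ_Y + ρ·(σ_Y/σ_X)·(x − μ_X).
E[Y | X=-2.4] = 10.7 + (0.10)·(2.9/2.1)·(-2.4 − (-2.6)) = 10.7 + (0.1381)·(0.2) = 10.7276.

10.7276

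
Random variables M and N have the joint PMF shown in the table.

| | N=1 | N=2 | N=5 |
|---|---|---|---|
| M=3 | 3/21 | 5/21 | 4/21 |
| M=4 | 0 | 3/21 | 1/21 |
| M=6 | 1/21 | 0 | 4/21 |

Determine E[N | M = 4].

P(M = 4) = 4/21.
Summing N·P(M=x,N=y) over the conditioning event gives 11/21.
E[N | M = 4] = (11/21) / (4/21) = 11/4.

11/4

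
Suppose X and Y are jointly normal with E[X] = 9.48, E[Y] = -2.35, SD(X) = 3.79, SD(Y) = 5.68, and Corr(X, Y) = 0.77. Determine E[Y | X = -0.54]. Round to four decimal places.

-13.9129

The regression of Y on X has slope ρ·σ_Y/σ_X and passes through (μ_X, μ_Y).
E[Y | X=-0.54] = -2.35 + (0.77)·(5.68/3.79)·(-0.54 − (9.48)) = -2.35 + (1.15398)·(-10.02) = -13.9129.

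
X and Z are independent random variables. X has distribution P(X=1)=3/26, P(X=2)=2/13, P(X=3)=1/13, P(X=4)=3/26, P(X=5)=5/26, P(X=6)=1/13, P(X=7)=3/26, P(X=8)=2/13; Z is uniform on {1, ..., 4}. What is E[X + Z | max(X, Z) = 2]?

37/11

P(max(X, Z) = 2) = 11/104.
Summing (X+Z)·P(x,y) over outcomes with max(X, Z) = 2 gives 37/104.
E[X + Z | max(X, Z) = 2] = (37/104) / (11/104) = 37/11.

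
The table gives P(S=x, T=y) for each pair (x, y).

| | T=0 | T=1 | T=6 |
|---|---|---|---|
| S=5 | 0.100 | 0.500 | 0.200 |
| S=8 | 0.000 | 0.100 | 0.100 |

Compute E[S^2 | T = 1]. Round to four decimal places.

P(T = 1) = 0.600.
Σ S^2·P over the event = 25·(0.500) + 64·(0.100) = 18.900.
E[S^2 | T = 1] = (18.900) / (0.600) = 31.5000.

31.5000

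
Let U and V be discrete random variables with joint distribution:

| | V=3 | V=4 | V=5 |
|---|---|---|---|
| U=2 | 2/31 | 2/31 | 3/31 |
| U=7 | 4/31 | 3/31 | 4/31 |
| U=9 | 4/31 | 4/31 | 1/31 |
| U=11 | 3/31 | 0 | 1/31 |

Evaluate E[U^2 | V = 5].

P(V = 5) = 9/31.
Σ U^2·P over the event = 4·(3/31) + 49·(4/31) + 81·(1/31) + 121·(1/31) = 410/31.
E[U^2 | V = 5] = (410/31) / (9/31) = 410/9.

410/9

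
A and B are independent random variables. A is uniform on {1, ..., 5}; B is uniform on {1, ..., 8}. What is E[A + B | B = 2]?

5

P(B = 2) = 1/8.
Summing (A+B)·P(x,y) over outcomes with B = 2 gives 5/8.
E[A + B | B = 2] = (5/8) / (1/8) = 5.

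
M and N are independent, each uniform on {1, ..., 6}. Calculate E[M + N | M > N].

7

P(M > N) = 5/12.
Summing (M+N)·P(x,y) over outcomes with M > N gives 35/12.
E[M + N | M > N] = (35/12) / (5/12) = 7.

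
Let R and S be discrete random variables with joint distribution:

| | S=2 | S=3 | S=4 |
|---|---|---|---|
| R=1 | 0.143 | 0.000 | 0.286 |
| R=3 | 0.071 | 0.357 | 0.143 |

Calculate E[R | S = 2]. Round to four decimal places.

1.6636

P(S = 2) = 0.214.
Σ R·P over the event = 1·(0.143) + 3·(0.071) = 0.356.
E[R | S = 2] = (0.356) / (0.214) = 1.6636.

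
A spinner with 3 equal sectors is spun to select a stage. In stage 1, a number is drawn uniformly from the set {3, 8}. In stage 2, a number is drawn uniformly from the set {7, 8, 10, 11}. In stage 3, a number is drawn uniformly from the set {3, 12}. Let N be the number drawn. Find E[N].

22/3

E[N | stage 1] = (3+8)/2 = 11/2.
E[N | stage 2] = (7+8+10+11)/4 = 9.
E[N | stage 3] = (3+12)/2 = 15/2.
By the law of total expectation,
E[N] = (1/3)·(11/2) + (1/3)·(9) + (1/3)·(15/2) = 22/3.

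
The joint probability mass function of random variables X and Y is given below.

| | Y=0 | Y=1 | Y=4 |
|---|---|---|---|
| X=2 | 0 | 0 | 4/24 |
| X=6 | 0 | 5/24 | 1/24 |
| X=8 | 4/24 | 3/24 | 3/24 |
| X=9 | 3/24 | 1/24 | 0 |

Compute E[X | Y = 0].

59/7

P(Y = 0) = 7/24.
Σ X·P over the event = 8·(4/24) + 9·(3/24) = 59/24.
E[X | Y = 0] = (59/24) / (7/24) = 59/7.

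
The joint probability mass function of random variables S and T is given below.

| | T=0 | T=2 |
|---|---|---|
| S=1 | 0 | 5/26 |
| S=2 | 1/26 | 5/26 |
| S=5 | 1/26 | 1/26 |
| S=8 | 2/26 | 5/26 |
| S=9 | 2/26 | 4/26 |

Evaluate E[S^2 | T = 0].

P(T = 0) = 3/13.
Summing S^2·P(S=x,T=y) over the conditioning event gives 319/26.
E[S^2 | T = 0] = (319/26) / (3/13) = 319/6.

319/6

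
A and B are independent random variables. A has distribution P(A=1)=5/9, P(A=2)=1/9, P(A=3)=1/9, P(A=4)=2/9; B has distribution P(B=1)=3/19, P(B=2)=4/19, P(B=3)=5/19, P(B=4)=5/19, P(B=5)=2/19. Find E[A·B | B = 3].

6

P(B = 3) = 5/19.
Summing AB·P(x,y) over outcomes with B = 3 gives 30/19.
E[A·B | B = 3] = (30/19) / (5/19) = 6.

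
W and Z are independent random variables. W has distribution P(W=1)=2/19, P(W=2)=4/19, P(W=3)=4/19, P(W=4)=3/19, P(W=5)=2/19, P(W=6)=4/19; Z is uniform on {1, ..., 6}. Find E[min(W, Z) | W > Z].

P(W > Z) = 49/114.
Summing min(W,Z)·P(x,y) over outcomes with W > Z gives 1.
E[min(W, Z) | W > Z] = (1) / (49/114) = 114/49.

114/49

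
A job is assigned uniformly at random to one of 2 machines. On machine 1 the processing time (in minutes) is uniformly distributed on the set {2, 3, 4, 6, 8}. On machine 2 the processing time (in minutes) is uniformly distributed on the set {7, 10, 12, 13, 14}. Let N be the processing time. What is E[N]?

E[N | machine 1] = (2+3+4+6+8)/5 = 23/5.
E[N | machine 2] = (7+10+12+13+14)/5 = 56/5.
E[N] = (1/2)·(23/5) + (1/2)·(56/5) = 79/10.

79/10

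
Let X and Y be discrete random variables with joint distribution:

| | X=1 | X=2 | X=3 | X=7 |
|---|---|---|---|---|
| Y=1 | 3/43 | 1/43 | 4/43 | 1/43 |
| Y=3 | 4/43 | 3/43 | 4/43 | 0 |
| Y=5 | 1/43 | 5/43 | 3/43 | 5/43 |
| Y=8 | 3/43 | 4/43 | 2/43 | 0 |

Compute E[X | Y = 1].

8/3

P(Y = 1) = 9/43.
Σ X·P over the event = 1·(3/43) + 2·(1/43) + 3·(4/43) + 7·(1/43) = 24/43.
E[X | Y = 1] = (24/43) / (9/43) = 8/3.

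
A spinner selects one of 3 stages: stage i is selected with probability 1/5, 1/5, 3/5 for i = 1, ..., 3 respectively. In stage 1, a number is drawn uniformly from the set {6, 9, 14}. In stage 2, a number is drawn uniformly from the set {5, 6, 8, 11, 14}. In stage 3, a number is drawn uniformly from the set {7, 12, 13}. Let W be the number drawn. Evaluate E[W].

E[W | stage 1] = (6+9+14)/3 = 29/3.
E[W | stage 2] = (5+6+8+11+14)/5 = 44/5.
E[W | stage 3] = (7+12+13)/3 = 32/3.
By the law of total expectation,
E[W] = (1/5)·(29/3) + (1/5)·(44/5) + (3/5)·(32/3) = 757/75.

757/75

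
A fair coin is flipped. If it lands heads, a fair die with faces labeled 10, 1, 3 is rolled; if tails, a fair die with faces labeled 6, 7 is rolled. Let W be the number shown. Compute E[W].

E[W | heads] = (10+1+3)/3 = 14/3.
E[W | tails] = (6+7)/2 = 13/2.
E[W] = (1/2)·(14/3) + (1/2)·(13/2) = 67/12.

67/12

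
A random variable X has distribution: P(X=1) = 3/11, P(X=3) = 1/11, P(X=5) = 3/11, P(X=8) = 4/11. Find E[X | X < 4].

P(X < 4) = 4/11.
Σ over the event: 1·3/11 + 3·1/11 = 6/11.
E[X | X < 4] = (6/11) / (4/11) = 3/2.

3/2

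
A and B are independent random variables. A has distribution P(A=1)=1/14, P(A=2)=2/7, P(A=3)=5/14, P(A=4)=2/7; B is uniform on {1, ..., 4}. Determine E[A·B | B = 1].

20/7

P(B = 1) = 1/4.
Summing AB·P(x,y) over outcomes with B = 1 gives 5/7.
E[A·B | B = 1] = (5/7) / (1/4) = 20/7.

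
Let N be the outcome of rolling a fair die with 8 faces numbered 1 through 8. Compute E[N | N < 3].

3/2

Given N < 3, N is equally likely to be any of {1, 2}.
E[N | N < 3] = (1 + 2) / 2 = 3/2.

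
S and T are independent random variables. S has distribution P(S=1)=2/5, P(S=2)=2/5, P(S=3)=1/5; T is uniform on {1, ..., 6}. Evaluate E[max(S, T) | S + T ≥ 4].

25/6

P(S + T ≥ 4) = 4/5.
Summing max(S,T)·P(x,y) over outcomes with S + T ≥ 4 gives 10/3.
E[max(S, T) | S + T ≥ 4] = (10/3) / (4/5) = 25/6.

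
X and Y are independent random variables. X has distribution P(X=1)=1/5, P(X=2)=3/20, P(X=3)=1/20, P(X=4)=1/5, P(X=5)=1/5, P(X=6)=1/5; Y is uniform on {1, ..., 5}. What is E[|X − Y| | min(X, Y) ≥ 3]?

47/39

P(min(X, Y) ≥ 3) = 39/100.
Summing |X−Y|·P(x,y) over outcomes with min(X, Y) ≥ 3 gives 47/100.
E[|X − Y| | min(X, Y) ≥ 3] = (47/100) / (39/100) = 47/39.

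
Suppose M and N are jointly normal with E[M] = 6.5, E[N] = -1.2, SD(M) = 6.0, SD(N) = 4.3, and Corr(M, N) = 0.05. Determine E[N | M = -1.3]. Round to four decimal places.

-1.4795

E[N | M=x] = μ_N + ρ(σ_N/σ_M)(x − μ_M) for jointly normal variables.
E[N | M=-1.3] = -1.2 + (0.05)·(4.3/6.0)·(-1.3 − (6.5)) = -1.2 + (0.035833)·(-7.8) = -1.4795.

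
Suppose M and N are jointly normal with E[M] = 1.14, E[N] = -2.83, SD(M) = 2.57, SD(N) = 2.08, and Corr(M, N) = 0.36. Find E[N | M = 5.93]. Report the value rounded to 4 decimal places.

-1.4344

The regression of N on M has slope ρ·σ_N/σ_M and passes through (μ_M, μ_N).
E[N | M=5.93] = -2.83 + (0.36)·(2.08/2.57)·(5.93 − (1.14)) = -2.83 + (0.29136)·(4.79) = -1.4344.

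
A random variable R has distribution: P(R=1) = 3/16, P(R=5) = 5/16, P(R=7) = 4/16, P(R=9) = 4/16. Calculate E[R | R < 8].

14/3

P(R < 8) = 3/4.
Σ over the event: 1·3/16 + 5·5/16 + 7·1/4 = 7/2.
E[R | R < 8] = (7/2) / (3/4) = 14/3.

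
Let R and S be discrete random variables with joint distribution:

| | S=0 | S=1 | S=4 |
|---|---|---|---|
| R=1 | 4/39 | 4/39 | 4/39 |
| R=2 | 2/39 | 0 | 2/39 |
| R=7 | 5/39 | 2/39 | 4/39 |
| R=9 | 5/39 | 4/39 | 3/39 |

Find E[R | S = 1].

P(S = 1) = 10/39.
Σ R·P over the event = 1·(4/39) + 7·(2/39) + 9·(4/39) = 18/13.
E[R | S = 1] = (18/13) / (10/39) = 27/5.

27/5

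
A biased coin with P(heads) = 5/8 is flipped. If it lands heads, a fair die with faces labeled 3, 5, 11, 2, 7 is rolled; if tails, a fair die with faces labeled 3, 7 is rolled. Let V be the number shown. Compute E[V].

E[V | heads] = (3+5+11+2+7)/5 = 28/5.
E[V | tails] = (3+7)/2 = 5.
By the law of total expectation,
E[V] = (5/8)·(28/5) + (3/8)·(5) = 43/8.

43/8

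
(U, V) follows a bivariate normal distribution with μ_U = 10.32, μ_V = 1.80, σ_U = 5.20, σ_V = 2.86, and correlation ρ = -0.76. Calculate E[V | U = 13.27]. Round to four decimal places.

For a bivariate normal, E[V | U=x] = μ_V + ρ·(σ_V/σ_U)·(x − μ_U).
E[V | U=13.27] = 1.80 + (-0.76)·(2.86/5.20)·(13.27 − (10.32)) = 1.80 + (-0.418)·(2.95) = 0.5669.

0.5669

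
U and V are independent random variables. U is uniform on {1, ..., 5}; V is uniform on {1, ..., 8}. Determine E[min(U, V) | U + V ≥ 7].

78/25

P(U + V ≥ 7) = 5/8.
Summing min(U,V)·P(x,y) over outcomes with U + V ≥ 7 gives 39/20.
E[min(U, V) | U + V ≥ 7] = (39/20) / (5/8) = 78/25.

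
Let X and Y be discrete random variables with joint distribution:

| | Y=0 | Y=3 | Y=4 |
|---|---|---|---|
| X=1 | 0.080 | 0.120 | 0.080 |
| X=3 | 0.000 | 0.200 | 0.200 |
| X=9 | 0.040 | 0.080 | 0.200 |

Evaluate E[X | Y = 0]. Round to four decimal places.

3.6667

P(Y = 0) = 0.120.
Σ X·P over the event = 1·(0.080) + 9·(0.040) = 0.440.
E[X | Y = 0] = (0.440) / (0.120) = 3.6667.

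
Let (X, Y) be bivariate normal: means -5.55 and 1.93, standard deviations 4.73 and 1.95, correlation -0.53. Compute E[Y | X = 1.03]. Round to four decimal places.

E[Y | X=x] = μ_Y + ρ(σ_Y/σ_X)(x − μ_X) for jointly normal variables.
E[Y | X=1.03] = 1.93 + (-0.53)·(1.95/4.73)·(1.03 − (-5.55)) = 1.93 + (-0.2185)·(6.58) = 0.4923.

0.4923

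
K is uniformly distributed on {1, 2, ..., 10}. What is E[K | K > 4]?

15/2

Given K > 4, K is equally likely to be any of {5, 6, 7, 8, 9, 10}.
E[K | K > 4] = (5 + 6 + 7 + 8 + 9 + 10) / 6 = 15/2.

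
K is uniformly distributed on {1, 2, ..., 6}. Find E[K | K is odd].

3

Given K is odd, K is equally likely to be any of {1, 3, 5}.
E[K | K is odd] = (1 + 3 + 5) / 3 = 3.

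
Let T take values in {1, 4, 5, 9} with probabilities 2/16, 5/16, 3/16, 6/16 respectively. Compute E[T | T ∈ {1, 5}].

17/5

P(T ∈ {1, 5}) = 5/16.
Σ over the event: 1·1/8 + 5·3/16 = 17/16.
E[T | T ∈ {1, 5}] = (17/16) / (5/16) = 17/5.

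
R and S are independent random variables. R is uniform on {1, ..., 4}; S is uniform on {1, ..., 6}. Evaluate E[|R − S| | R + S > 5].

15/7

P(R + S > 5) = 7/12.
Summing |R−S|·P(x,y) over outcomes with R + S > 5 gives 5/4.
E[|R − S| | R + S > 5] = (5/4) / (7/12) = 15/7.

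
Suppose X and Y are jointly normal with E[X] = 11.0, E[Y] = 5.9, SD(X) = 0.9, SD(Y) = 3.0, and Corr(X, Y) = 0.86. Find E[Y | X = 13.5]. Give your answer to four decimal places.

13.0667

For a bivariate normal, E[Y | X=x] = μ_Y + ρ·(σ_Y/σ_X)·(x − μ_X).
E[Y | X=13.5] = 5.9 + (0.86)·(3.0/0.9)·(13.5 − (11.0)) = 5.9 + (2.86667)·(2.5) = 13.0667.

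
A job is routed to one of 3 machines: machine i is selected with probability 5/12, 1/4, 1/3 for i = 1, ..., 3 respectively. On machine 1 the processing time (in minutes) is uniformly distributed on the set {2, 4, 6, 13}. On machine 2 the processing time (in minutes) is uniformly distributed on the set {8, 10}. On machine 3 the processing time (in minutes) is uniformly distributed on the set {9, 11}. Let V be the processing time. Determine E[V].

E[V | machine 1] = (2+4+6+13)/4 = 25/4.
E[V | machine 2] = (8+10)/2 = 9.
E[V | machine 3] = (9+11)/2 = 10.
E[V] = (5/12)·(25/4) + (1/4)·(9) + (1/3)·(10) = 131/16.

131/16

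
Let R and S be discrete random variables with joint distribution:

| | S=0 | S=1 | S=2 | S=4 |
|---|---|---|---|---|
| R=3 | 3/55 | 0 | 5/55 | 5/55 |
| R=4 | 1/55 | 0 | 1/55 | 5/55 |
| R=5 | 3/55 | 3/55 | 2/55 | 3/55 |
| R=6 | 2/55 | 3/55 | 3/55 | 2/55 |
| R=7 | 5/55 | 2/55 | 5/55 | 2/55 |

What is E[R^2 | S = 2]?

P(S = 2) = 16/55.
Σ R^2·P over the event = 9·(5/55) + 16·(1/55) + 25·(2/55) + 36·(3/55) + 49·(5/55) = 464/55.
E[R^2 | S = 2] = (464/55) / (16/55) = 29.

29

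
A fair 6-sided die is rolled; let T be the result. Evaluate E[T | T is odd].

3

Given T is odd, T is equally likely to be any of {1, 3, 5}.
E[T | T is odd] = (1 + 3 + 5) / 3 = 3.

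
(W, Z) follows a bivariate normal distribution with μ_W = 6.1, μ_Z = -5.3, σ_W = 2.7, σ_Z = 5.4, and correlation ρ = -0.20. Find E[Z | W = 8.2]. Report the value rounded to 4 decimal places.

E[Z | W=x] = μ_Z + ρ(σ_Z/σ_W)(x − μ_W) for jointly normal variables.
E[Z | W=8.2] = -5.3 + (-0.20)·(5.4/2.7)·(8.2 − (6.1)) = -5.3 + (-0.4)·(2.1) = -6.1400.

-6.1400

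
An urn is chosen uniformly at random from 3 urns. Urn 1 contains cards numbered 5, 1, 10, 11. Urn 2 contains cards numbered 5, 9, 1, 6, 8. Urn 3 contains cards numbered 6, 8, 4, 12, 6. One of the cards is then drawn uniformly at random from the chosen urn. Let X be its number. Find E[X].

79/12

E[X | urn 1] = (5+1+10+11)/4 = 27/4.
E[X | urn 2] = (5+9+1+6+8)/5 = 29/5.
E[X | urn 3] = (6+8+4+12+6)/5 = 36/5.
E[X] = (1/3)·(27/4) + (1/3)·(29/5) + (1/3)·(36/5) = 79/12.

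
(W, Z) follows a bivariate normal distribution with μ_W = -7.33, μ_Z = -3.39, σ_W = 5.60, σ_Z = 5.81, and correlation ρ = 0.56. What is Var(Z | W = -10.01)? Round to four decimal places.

23.1702

The conditional variance in a bivariate normal is σ_Z²(1 − ρ²), independent of x.
Var(Z | W=-10.01) = (5.81)²·(1 − (0.56)²) = 33.7561·0.6864 = 23.1702.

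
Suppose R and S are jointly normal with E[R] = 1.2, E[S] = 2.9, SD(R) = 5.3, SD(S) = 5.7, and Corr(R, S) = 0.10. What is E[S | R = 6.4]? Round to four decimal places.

E[S | R=x] = μ_S + ρ(σ_S/σ_R)(x − μ_R) for jointly normal variables.
E[S | R=6.4] = 2.9 + (0.10)·(5.7/5.3)·(6.4 − (1.2)) = 2.9 + (0.107547)·(5.2) = 3.4592.

3.4592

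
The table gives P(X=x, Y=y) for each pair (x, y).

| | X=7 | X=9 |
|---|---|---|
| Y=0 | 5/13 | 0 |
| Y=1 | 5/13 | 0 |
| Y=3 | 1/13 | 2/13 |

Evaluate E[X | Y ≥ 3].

P(Y ≥ 3) = 3/13.
Σ X·P over the event = 7·(1/13) + 9·(2/13) = 25/13.
E[X | Y ≥ 3] = (25/13) / (3/13) = 25/3.

25/3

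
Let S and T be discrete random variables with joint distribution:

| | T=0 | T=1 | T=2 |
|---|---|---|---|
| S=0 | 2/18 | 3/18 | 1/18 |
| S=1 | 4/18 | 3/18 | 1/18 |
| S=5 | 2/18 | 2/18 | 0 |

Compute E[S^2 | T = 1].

P(T = 1) = 4/9.
Σ S^2·P over the event = 0·(3/18) + 1·(3/18) + 25·(2/18) = 53/18.
E[S^2 | T = 1] = (53/18) / (4/9) = 53/8.

53/8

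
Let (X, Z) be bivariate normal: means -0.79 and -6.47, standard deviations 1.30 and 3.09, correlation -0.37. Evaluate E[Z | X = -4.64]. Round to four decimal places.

-3.0841

E[Z | X=x] = μ_Z + ρ(σ_Z/σ_X)(x − μ_X) for jointly normal variables.
E[Z | X=-4.64] = -6.47 + (-0.37)·(3.09/1.30)·(-4.64 − (-0.79)) = -6.47 + (-0.87946)·(-3.85) = -3.0841.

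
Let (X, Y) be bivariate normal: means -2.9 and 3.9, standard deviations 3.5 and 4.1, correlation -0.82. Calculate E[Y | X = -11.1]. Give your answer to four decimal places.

11.7767

E[Y | X=x] = μ_Y + ρ(σ_Y/σ_X)(x − μ_X) for jointly normal variables.
E[Y | X=-11.1] = 3.9 + (-0.82)·(4.1/3.5)·(-11.1 − (-2.9)) = 3.9 + (-0.96057)·(-8.2) = 11.7767.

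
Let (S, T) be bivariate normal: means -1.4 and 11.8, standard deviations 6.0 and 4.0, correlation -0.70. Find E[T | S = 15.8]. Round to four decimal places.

E[T | S=x] = μ_T + ρ(σ_T/σ_S)(x − μ_S) for jointly normal variables.
E[T | S=15.8] = 11.8 + (-0.70)·(4.0/6.0)·(15.8 − (-1.4)) = 11.8 + (-0.46667)·(17.2) = 3.7733.

3.7733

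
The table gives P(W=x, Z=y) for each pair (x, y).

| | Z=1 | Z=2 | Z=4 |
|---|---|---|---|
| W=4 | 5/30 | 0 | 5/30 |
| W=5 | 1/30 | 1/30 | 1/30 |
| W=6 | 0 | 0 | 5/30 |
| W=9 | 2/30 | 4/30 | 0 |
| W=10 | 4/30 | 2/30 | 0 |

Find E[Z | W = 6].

P(W = 6) = 1/6.
Σ Z·P over the event = 4·(5/30) = 2/3.
E[Z | W = 6] = (2/3) / (1/6) = 4.

4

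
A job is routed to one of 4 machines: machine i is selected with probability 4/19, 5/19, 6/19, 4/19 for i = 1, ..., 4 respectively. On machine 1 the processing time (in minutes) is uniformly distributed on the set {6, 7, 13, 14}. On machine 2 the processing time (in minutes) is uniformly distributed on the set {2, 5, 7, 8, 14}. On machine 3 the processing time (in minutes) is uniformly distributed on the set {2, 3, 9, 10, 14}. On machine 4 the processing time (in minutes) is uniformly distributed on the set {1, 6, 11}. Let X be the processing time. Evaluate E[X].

728/95

E[X | machine 1] = (6+7+13+14)/4 = 10.
E[X | machine 2] = (2+5+7+8+14)/5 = 36/5.
E[X | machine 3] = (2+3+9+10+14)/5 = 38/5.
E[X | machine 4] = (1+6+11)/3 = 6.
By the law of total expectation,
E[X] = (4/19)·(10) + (5/19)·(36/5) + (6/19)·(38/5) + (4/19)·(6) = 728/95.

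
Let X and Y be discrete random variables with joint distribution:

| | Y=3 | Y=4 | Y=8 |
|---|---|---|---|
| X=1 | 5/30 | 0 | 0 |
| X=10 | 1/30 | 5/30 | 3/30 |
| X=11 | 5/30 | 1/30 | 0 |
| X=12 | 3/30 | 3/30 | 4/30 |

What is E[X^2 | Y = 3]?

571/7

P(Y = 3) = 7/15.
Σ X^2·P over the event = 1·(5/30) + 100·(1/30) + 121·(5/30) + 144·(3/30) = 571/15.
E[X^2 | Y = 3] = (571/15) / (7/15) = 571/7.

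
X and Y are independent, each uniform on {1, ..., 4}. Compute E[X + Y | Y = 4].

Outcomes with Y = 4: (1,4), (2,4), (3,4), (4,4), each with probability 1/16.
E[X + Y | Y = 4] = (5 + 6 + 7 + 8) / 4 = 13/2.

13/2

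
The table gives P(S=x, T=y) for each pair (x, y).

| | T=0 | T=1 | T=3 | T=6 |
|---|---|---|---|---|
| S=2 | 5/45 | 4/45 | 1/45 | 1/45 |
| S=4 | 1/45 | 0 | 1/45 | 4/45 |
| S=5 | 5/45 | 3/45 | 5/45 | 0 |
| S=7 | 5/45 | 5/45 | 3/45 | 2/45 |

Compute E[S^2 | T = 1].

P(T = 1) = 4/15.
Σ S^2·P over the event = 4·(4/45) + 25·(3/45) + 49·(5/45) = 112/15.
E[S^2 | T = 1] = (112/15) / (4/15) = 28.

28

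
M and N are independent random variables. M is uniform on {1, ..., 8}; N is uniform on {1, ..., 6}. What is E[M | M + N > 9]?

P(M + N > 9) = 5/16.
Summing M·P(x,y) over outcomes with M + N > 9 gives 25/12.
E[M | M + N > 9] = (25/12) / (5/16) = 20/3.

20/3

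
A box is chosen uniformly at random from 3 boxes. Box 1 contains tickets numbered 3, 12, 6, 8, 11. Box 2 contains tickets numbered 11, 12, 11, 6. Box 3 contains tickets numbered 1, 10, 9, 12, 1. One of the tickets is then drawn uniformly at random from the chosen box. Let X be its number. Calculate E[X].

E[X | box 1] = (3+12+6+8+11)/5 = 8.
E[X | box 2] = (11+12+11+6)/4 = 10.
E[X | box 3] = (1+10+9+12+1)/5 = 33/5.
By the law of total expectation,
E[X] = (1/3)·(8) + (1/3)·(10) + (1/3)·(33/5) = 41/5.

41/5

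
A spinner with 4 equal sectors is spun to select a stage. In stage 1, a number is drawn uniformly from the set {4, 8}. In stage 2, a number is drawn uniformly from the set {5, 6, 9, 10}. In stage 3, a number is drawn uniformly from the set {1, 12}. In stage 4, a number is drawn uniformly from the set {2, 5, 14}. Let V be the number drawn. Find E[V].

E[V | stage 1] = (4+8)/2 = 6.
E[V | stage 2] = (5+6+9+10)/4 = 15/2.
E[V | stage 3] = (1+12)/2 = 13/2.
E[V | stage 4] = (2+5+14)/3 = 7.
E[V] = (1/4)·(6) + (1/4)·(15/2) + (1/4)·(13/2) + (1/4)·(7) = 27/4.

27/4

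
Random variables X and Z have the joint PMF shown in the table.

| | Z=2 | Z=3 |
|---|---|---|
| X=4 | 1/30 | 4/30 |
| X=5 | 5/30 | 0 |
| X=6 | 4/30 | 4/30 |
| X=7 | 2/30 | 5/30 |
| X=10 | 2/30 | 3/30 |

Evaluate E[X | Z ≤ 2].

87/14

P(Z ≤ 2) = 7/15.
Σ X·P over the event = 4·(1/30) + 5·(5/30) + 6·(4/30) + 7·(2/30) + 10·(2/30) = 29/10.
E[X | Z ≤ 2] = (29/10) / (7/15) = 87/14.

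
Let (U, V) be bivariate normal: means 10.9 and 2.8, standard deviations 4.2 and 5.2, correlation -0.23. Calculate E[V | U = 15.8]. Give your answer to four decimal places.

For a bivariate normal, E[V | U=x] = μ_V + ρ·(σ_V/σ_U)·(x − μ_U).
E[V | U=15.8] = 2.8 + (-0.23)·(5.2/4.2)·(15.8 − (10.9)) = 2.8 + (-0.28476)·(4.9) = 1.4047.

1.4047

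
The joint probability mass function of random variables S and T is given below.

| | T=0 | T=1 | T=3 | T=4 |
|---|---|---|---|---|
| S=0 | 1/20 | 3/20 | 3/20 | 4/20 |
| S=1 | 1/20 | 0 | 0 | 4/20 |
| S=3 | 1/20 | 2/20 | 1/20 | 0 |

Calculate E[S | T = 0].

P(T = 0) = 3/20.
Σ S·P over the event = 0·(1/20) + 1·(1/20) + 3·(1/20) = 1/5.
E[S | T = 0] = (1/5) / (3/20) = 4/3.

4/3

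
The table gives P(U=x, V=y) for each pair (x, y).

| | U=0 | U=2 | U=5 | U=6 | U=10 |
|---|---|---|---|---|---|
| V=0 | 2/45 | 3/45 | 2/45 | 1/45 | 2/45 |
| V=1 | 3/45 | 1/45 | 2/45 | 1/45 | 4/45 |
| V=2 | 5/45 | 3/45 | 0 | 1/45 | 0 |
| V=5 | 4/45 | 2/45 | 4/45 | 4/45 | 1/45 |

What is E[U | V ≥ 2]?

35/12

P(V ≥ 2) = 8/15.
Σ U·P over the event = 0·(5/45) + 0·(4/45) + 2·(3/45) + 2·(2/45) + 5·(4/45) + 6·(1/45) + 6·(4/45) + 10·(1/45) = 14/9.
E[U | V ≥ 2] = (14/9) / (8/15) = 35/12.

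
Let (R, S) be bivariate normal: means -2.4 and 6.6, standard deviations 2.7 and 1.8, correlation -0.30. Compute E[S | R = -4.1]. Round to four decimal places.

For a bivariate normal, E[S | R=x] = μ_S + ρ·(σ_S/σ_R)·(x − μ_R).
E[S | R=-4.1] = 6.6 + (-0.30)·(1.8/2.7)·(-4.1 − (-2.4)) = 6.6 + (-0.2)·(-1.7) = 6.9400.

6.9400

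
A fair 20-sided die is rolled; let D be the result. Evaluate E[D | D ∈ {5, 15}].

P(D ∈ {5, 15}) = 1/10.
Σ over the event: 5·1/20 + 15·1/20 = 1.
E[D | D ∈ {5, 15}] = (1) / (1/10) = 10.

10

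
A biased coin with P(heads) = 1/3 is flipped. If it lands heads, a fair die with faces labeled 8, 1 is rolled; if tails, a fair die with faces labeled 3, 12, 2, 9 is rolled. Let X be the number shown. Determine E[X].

E[X | heads] = (8+1)/2 = 9/2.
E[X | tails] = (3+12+2+9)/4 = 13/2.
By the law of total expectation,
E[X] = (1/3)·(9/2) + (2/3)·(13/2) = 35/6.

35/6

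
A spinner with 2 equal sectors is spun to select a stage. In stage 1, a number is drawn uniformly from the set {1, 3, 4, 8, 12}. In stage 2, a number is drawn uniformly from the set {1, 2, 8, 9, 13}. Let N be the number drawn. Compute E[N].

E[N | stage 1] = (1+3+4+8+12)/5 = 28/5.
E[N | stage 2] = (1+2+8+9+13)/5 = 33/5.
By the law of total expectation,
E[N] = (1/2)·(28/5) + (1/2)·(33/5) = 61/10.

61/10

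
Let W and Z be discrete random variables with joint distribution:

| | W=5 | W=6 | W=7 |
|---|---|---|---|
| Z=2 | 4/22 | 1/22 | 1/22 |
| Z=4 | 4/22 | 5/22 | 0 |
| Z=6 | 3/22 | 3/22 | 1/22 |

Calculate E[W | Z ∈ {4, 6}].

P(Z ∈ {4, 6}) = 8/11.
Σ W·P over the event = 5·(4/22) + 5·(3/22) + 6·(5/22) + 6·(3/22) + 7·(1/22) = 45/11.
E[W | Z ∈ {4, 6}] = (45/11) / (8/11) = 45/8.

45/8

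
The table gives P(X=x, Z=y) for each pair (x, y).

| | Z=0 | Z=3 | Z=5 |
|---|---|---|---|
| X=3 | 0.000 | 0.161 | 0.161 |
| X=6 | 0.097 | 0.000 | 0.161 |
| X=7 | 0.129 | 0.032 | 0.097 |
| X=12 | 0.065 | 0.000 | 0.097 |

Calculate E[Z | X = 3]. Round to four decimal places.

4.0000

P(X = 3) = 0.322.
Σ Z·P over the event = 3·(0.161) + 5·(0.161) = 1.288.
E[Z | X = 3] = (1.288) / (0.322) = 4.0000.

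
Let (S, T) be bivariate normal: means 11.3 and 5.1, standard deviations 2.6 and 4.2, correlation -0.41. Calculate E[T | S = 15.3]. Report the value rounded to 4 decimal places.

2.4508

The regression of T on S has slope ρ·σ_T/σ_S and passes through (μ_S, μ_T).
E[T | S=15.3] = 5.1 + (-0.41)·(4.2/2.6)·(15.3 − (11.3)) = 5.1 + (-0.66231)·(4) = 2.4508.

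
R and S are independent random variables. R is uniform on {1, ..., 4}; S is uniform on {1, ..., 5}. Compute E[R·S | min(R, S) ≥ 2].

21/2

P(min(R, S) ≥ 2) = 3/5.
Summing RS·P(x,y) over outcomes with min(R, S) ≥ 2 gives 63/10.
E[R·S | min(R, S) ≥ 2] = (63/10) / (3/5) = 21/2.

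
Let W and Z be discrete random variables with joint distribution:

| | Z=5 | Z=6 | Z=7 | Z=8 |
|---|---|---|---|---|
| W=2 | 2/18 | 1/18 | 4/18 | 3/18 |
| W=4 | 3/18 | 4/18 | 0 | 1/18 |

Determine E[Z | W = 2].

P(W = 2) = 5/9.
Σ Z·P over the event = 5·(2/18) + 6·(1/18) + 7·(4/18) + 8·(3/18) = 34/9.
E[Z | W = 2] = (34/9) / (5/9) = 34/5.

34/5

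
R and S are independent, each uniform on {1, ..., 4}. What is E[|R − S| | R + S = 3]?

1

Outcomes with R + S = 3: (1,2), (2,1), each with probability 1/16.
E[|R − S| | R + S = 3] = (1 + 1) / 2 = 1.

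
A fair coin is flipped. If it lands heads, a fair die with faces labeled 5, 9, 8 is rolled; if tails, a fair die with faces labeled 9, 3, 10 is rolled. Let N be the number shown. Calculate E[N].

E[N | heads] = (5+9+8)/3 = 22/3.
E[N | tails] = (9+3+10)/3 = 22/3.
E[N] = (1/2)·(22/3) + (1/2)·(22/3) = 22/3.

22/3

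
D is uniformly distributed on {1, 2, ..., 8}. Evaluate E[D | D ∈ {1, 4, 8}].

P(D ∈ {1, 4, 8}) = 3/8.
Σ over the event: 1·1/8 + 4·1/8 + 8·1/8 = 13/8.
E[D | D ∈ {1, 4, 8}] = (13/8) / (3/8) = 13/3.

13/3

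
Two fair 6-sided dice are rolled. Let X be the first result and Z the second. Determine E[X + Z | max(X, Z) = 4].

44/7

Outcomes with max(X, Z) = 4: (1,4), (2,4), (3,4), (4,1), (4,2), (4,3), (4,4), each with probability 1/36.
E[X + Z | max(X, Z) = 4] = (5 + 6 + 7 + 5 + 6 + 7 + 8) / 7 = 44/7.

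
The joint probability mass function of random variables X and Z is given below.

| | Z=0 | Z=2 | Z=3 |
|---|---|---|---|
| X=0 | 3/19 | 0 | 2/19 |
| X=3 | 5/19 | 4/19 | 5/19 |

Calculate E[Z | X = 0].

P(X = 0) = 5/19.
Σ Z·P over the event = 0·(3/19) + 3·(2/19) = 6/19.
E[Z | X = 0] = (6/19) / (5/19) = 6/5.

6/5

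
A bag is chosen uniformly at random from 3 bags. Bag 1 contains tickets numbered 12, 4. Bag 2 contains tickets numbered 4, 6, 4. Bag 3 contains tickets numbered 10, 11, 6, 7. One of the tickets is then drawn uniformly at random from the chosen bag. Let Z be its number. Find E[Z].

E[Z | bag 1] = (12+4)/2 = 8.
E[Z | bag 2] = (4+6+4)/3 = 14/3.
E[Z | bag 3] = (10+11+6+7)/4 = 17/2.
E[Z] = (1/3)·(8) + (1/3)·(14/3) + (1/3)·(17/2) = 127/18.

127/18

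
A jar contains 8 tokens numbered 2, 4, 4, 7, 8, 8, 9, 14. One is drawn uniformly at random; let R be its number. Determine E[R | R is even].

P(R is even) = 3/4.
Σ over the event: 2·1/8 + 4·1/4 + 8·1/4 + 14·1/8 = 5.
E[R | R is even] = (5) / (3/4) = 20/3.

20/3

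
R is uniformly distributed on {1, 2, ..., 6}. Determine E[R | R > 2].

9/2

Given R > 2, R is equally likely to be any of {3, 4, 5, 6}.
E[R | R > 2] = (3 + 4 + 5 + 6) / 4 = 9/2.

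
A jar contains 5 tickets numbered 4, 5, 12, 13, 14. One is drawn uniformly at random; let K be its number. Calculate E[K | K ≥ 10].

P(K ≥ 10) = 3/5.
Σ over the event: 12·1/5 + 13·1/5 + 14·1/5 = 39/5.
E[K | K ≥ 10] = (39/5) / (3/5) = 13.

13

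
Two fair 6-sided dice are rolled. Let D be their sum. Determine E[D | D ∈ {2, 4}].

7/2

P(D ∈ {2, 4}) = 1/9.
Σ over the event: 2·1/36 + 4·1/12 = 7/18.
E[D | D ∈ {2, 4}] = (7/18) / (1/9) = 7/2.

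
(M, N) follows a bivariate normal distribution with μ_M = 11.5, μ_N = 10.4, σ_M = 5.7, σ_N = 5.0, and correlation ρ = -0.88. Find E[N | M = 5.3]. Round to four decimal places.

15.1860

E[N | M=x] = μ_N + ρ(σ_N/σ_M)(x − μ_M) for jointly normal variables.
E[N | M=5.3] = 10.4 + (-0.88)·(5.0/5.7)·(5.3 − (11.5)) = 10.4 + (-0.77193)·(-6.2) = 15.1860.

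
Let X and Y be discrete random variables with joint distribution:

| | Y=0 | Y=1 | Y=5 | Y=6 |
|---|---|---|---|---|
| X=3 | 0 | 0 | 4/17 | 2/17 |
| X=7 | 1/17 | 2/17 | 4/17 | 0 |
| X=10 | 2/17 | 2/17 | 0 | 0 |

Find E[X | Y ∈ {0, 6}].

P(Y ∈ {0, 6}) = 5/17.
Σ X·P over the event = 3·(2/17) + 7·(1/17) + 10·(2/17) = 33/17.
E[X | Y ∈ {0, 6}] = (33/17) / (5/17) = 33/5.

33/5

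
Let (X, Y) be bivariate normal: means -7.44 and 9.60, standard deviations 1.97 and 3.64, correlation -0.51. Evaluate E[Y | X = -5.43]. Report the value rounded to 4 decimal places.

7.7059

E[Y | X=x] = μ_Y + ρ(σ_Y/σ_X)(x − μ_X) for jointly normal variables.
E[Y | X=-5.43] = 9.60 + (-0.51)·(3.64/1.97)·(-5.43 − (-7.44)) = 9.60 + (-0.94234)·(2.01) = 7.7059.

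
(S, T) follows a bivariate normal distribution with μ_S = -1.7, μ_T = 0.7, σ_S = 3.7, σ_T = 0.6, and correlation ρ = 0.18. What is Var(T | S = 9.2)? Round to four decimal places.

The conditional variance in a bivariate normal is σ_T²(1 − ρ²), independent of x.
Var(T | S=9.2) = (0.6)²·(1 − (0.18)²) = 0.36·0.9676 = 0.3483.

0.3483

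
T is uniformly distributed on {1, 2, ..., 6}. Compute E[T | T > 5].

6

Given T > 5, T is equally likely to be any of {6}.
E[T | T > 5] = (6) / 1 = 6.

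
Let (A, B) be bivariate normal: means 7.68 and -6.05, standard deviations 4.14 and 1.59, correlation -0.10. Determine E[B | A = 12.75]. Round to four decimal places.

-6.2447

For a bivariate normal, E[B | A=x] = μ_B + ρ·(σ_B/σ_A)·(x − μ_A).
E[B | A=12.75] = -6.05 + (-0.10)·(1.59/4.14)·(12.75 − (7.68)) = -6.05 + (-0.038406)·(5.07) = -6.2447.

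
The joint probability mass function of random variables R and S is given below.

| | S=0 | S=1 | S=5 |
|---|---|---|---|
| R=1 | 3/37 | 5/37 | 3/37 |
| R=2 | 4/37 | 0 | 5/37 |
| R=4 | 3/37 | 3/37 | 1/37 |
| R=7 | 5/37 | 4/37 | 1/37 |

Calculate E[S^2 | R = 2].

P(R = 2) = 9/37.
Σ S^2·P over the event = 0·(4/37) + 25·(5/37) = 125/37.
E[S^2 | R = 2] = (125/37) / (9/37) = 125/9.

125/9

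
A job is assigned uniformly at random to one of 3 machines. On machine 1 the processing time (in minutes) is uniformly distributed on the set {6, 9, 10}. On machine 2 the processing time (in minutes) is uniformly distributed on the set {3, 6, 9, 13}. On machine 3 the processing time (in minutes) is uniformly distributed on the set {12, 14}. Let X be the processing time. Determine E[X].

E[X | machine 1] = (6+9+10)/3 = 25/3.
E[X | machine 2] = (3+6+9+13)/4 = 31/4.
E[X | machine 3] = (12+14)/2 = 13.
E[X] = (1/3)·(25/3) + (1/3)·(31/4) + (1/3)·(13) = 349/36.

349/36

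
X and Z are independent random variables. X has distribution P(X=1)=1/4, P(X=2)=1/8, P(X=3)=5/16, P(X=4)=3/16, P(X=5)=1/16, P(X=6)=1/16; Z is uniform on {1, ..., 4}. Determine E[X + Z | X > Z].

P(X > Z) = 29/64.
Summing (X+Z)·P(x,y) over outcomes with X > Z gives 169/64.
E[X + Z | X > Z] = (169/64) / (29/64) = 169/29.

169/29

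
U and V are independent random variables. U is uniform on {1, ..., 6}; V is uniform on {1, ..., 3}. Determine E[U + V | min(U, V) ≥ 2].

13/2

P(min(U, V) ≥ 2) = 5/9.
Summing (U+V)·P(x,y) over outcomes with min(U, V) ≥ 2 gives 65/18.
E[U + V | min(U, V) ≥ 2] = (65/18) / (5/9) = 13/2.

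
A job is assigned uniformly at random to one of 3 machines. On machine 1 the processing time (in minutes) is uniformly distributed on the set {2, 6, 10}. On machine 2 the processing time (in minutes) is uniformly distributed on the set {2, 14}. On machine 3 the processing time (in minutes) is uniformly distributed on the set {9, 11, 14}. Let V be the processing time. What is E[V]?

76/9

E[V | machine 1] = (2+6+10)/3 = 6.
E[V | machine 2] = (2+14)/2 = 8.
E[V | machine 3] = (9+11+14)/3 = 34/3.
E[V] = (1/3)·(6) + (1/3)·(8) + (1/3)·(34/3) = 76/9.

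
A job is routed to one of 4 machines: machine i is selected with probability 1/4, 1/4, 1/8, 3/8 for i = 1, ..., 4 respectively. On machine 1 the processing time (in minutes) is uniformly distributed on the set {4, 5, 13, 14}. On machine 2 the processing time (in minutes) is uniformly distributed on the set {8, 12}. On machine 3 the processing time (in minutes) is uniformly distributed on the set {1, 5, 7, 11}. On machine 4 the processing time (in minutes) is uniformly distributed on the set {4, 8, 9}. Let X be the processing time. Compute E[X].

65/8

E[X | machine 1] = (4+5+13+14)/4 = 9.
E[X | machine 2] = (8+12)/2 = 10.
E[X | machine 3] = (1+5+7+11)/4 = 6.
E[X | machine 4] = (4+8+9)/3 = 7.
By the law of total expectation,
E[X] = (1/4)·(9) + (1/4)·(10) + (1/8)·(6) + (3/8)·(7) = 65/8.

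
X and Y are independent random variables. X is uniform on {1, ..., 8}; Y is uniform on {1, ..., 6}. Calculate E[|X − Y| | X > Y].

P(X > Y) = 9/16.
Summing |X−Y|·P(x,y) over outcomes with X > Y gives 83/48.
E[|X − Y| | X > Y] = (83/48) / (9/16) = 83/27.

83/27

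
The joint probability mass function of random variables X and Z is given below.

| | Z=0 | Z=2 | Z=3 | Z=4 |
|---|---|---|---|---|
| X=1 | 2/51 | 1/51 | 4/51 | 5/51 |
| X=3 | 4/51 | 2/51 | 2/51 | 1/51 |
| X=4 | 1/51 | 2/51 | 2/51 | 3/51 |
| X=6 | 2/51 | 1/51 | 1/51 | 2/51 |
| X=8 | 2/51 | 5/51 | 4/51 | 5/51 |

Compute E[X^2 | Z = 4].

P(Z = 4) = 16/51.
Σ X^2·P over the event = 1·(5/51) + 9·(1/51) + 16·(3/51) + 36·(2/51) + 64·(5/51) = 454/51.
E[X^2 | Z = 4] = (454/51) / (16/51) = 227/8.

227/8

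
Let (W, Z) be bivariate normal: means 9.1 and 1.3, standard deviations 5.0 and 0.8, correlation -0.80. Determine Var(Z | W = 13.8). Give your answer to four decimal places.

0.2304

For a bivariate normal, Var(Z | W=x) = σ_Z²(1 − ρ²).
Var(Z | W=13.8) = (0.8)²·(1 − (-0.80)²) = 0.64·0.36 = 0.2304.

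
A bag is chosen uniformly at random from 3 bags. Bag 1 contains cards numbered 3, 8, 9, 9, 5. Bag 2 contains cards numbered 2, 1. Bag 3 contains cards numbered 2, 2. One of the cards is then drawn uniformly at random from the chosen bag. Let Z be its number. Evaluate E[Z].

103/30

E[Z | bag 1] = (3+8+9+9+5)/5 = 34/5.
E[Z | bag 2] = (2+1)/2 = 3/2.
E[Z | bag 3] = (2+2)/2 = 2.
By the law of total expectation,
E[Z] = (1/3)·(34/5) + (1/3)·(3/2) + (1/3)·(2) = 103/30.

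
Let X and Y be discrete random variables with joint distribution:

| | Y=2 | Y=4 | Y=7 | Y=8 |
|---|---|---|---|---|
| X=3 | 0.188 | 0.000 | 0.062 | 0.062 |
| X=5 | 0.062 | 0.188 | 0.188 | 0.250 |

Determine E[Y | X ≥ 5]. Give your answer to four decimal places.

6.0930

P(X ≥ 5) = 0.688.
Σ Y·P over the event = 2·(0.062) + 4·(0.188) + 7·(0.188) + 8·(0.250) = 4.192.
E[Y | X ≥ 5] = (4.192) / (0.688) = 6.0930.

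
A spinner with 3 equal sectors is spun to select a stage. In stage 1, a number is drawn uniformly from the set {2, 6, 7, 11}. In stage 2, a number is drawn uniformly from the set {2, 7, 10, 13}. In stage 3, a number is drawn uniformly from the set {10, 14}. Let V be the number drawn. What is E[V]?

E[V | stage 1] = (2+6+7+11)/4 = 13/2.
E[V | stage 2] = (2+7+10+13)/4 = 8.
E[V | stage 3] = (10+14)/2 = 12.
E[V] = (1/3)·(13/2) + (1/3)·(8) + (1/3)·(12) = 53/6.

53/6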